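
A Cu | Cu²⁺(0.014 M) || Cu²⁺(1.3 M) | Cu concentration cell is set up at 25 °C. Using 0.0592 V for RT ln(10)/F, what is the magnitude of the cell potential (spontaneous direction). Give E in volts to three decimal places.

+0.058 V

For a concentration cell E°cell = 0. The 1.3 M side is the cathode (reduction is favoured where [Cu²⁺] is higher).
With n = 2, E = −(0.0592/2) log([Cu²⁺]ₐₙ/[Cu²⁺]꜀ₐₜ) = −(0.0592/2) log(0.014/1.3) = −(0.0592/2)(-1.968) = +0.058 V.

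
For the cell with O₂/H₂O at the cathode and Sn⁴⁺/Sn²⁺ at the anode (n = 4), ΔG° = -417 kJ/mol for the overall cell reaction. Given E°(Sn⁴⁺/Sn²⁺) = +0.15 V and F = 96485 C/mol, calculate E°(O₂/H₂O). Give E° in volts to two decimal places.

+1.23 V

E°cell = −ΔG°/(nF) = −(-417×10³)/((4)(96485)) = +1.080 V.
Since O₂/H₂O is the cathode and Sn⁴⁺/Sn²⁺ the anode, E°cell = E°(O₂/H₂O) − E°(Sn⁴⁺/Sn²⁺).
So E°(O₂/H₂O) = E°cell + E°(Sn⁴⁺/Sn²⁺) = +1.080 + (+0.15) = +1.23 V.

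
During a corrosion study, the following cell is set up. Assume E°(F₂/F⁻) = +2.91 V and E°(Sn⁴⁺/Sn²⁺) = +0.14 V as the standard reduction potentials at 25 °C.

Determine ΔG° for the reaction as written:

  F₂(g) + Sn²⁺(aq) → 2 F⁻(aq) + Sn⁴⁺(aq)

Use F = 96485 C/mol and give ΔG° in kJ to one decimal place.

-534.5 kJ

As written, F₂/F⁻ is reduced (cathode) and Sn⁴⁺/Sn²⁺ is oxidised (anode), so E°cell = (+2.91) − (+0.14) = +2.77 V.
Balancing electrons gives n = 2.
ΔG° = −nFE° = −(2)(96485)(+2.77) = -534,527 J = -534.5 kJ.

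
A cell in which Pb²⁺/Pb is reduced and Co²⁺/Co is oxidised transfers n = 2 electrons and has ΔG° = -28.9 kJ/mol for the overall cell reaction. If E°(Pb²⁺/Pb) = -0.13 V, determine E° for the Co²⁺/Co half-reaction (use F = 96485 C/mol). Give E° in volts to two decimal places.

E°cell = −ΔG°/(nF) = −(-28.9×10³)/((2)(96485)) = +0.150 V.
Since Pb²⁺/Pb is the cathode and Co²⁺/Co the anode, E°cell = E°(Pb²⁺/Pb) − E°(Co²⁺/Co).
So E°(Co²⁺/Co) = E°(Pb²⁺/Pb) − E°cell = (-0.13) − (+0.150) = -0.28 V.

-0.28 V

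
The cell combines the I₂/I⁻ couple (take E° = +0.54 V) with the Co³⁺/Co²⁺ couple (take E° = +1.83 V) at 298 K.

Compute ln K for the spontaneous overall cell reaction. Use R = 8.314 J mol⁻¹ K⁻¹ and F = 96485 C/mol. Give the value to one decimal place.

100.5

Cathode: Co³⁺/Co²⁺; anode: I₂/I⁻. E°cell = (+1.83) − (+0.54) = +1.29 V, with n = 2.
ΔG° = −nFE° = −RT ln K, so ln K = nFE°/(RT) = (2)(96485)(+1.29) / ((8.314)(298)) = 100.474.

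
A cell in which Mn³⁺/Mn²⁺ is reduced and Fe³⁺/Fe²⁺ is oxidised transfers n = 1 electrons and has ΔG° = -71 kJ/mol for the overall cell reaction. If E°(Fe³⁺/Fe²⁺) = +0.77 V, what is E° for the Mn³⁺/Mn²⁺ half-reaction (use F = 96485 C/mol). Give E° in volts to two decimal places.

+1.51 V

E°cell = −ΔG°/(nF) = −(-71×10³)/((1)(96485)) = +0.736 V.
Since Mn³⁺/Mn²⁺ is the cathode and Fe³⁺/Fe²⁺ the anode, E°cell = E°(Mn³⁺/Mn²⁺) − E°(Fe³⁺/Fe²⁺).
So E°(Mn³⁺/Mn²⁺) = E°cell + E°(Fe³⁺/Fe²⁺) = +0.736 + (+0.77) = +1.51 V.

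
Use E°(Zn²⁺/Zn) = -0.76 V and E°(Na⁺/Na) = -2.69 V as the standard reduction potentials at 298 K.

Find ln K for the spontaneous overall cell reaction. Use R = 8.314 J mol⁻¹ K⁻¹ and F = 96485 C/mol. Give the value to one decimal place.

150.3

Cathode: Zn²⁺/Zn; anode: Na⁺/Na. E°cell = (-0.76) − (-2.69) = +1.93 V, with n = 2.
ΔG° = −nFE° = −RT ln K, so ln K = nFE°/(RT) = (2)(96485)(+1.93) / ((8.314)(298)) = 150.321.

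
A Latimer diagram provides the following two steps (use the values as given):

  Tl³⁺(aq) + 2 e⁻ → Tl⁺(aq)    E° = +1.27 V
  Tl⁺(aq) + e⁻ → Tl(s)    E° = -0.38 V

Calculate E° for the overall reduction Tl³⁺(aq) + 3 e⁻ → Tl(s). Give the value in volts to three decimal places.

+0.720 V

Adding the free-energy changes (−nFE°) of the two steps gives −n₃FE°₃ = −n₁FE°₁ − n₂FE°₂.
E°₃ = (2×+1.27 + 1×-0.38) / 3 = (+2.160) / 3 = +0.720 V.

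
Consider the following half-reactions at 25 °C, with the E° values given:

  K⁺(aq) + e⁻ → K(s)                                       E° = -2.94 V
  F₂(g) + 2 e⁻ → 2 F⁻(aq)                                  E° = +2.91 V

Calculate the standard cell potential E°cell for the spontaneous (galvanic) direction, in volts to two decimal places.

The F₂/F⁻ couple has the higher reduction potential, so it is the cathode; K⁺/K is oxidised at the anode.
E°cell = E°(cathode) − E°(anode) = (+2.91) − (-2.94) = +5.85 V.
Since E°cell > 0, the reaction is spontaneous under standard conditions.

+5.85 V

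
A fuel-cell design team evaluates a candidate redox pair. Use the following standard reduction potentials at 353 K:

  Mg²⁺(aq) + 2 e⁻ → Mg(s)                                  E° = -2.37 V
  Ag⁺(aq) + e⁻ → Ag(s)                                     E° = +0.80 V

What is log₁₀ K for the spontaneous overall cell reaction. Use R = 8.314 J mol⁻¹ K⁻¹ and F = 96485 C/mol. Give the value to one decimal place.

90.5

Cathode: Ag⁺/Ag; anode: Mg²⁺/Mg. E°cell = (+0.80) − (-2.37) = +3.17 V, with n = 2.
ΔG° = −nFE° = −RT ln K, so ln K = nFE°/(RT) = (2)(96485)(+3.17) / ((8.314)(353)) = 208.432.
log₁₀ K = 208.432 / ln 10 = 90.5.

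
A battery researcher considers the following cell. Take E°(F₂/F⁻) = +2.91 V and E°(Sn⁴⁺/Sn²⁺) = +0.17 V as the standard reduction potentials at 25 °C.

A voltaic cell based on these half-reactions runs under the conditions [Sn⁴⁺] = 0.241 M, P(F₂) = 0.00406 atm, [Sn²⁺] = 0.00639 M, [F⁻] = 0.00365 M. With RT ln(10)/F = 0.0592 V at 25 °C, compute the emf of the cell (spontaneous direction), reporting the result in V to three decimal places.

+2.767 V

F₂/F⁻ is the cathode (higher E°), Sn⁴⁺/Sn²⁺ the anode: E°cell = +2.91 − (+0.17) = +2.74 V, n = 2.
Overall: F₂(g) + Sn²⁺(aq) → 2 F⁻(aq) + Sn⁴⁺(aq)
Q = [F⁻]^2·[Sn⁴⁺] / (P(F₂)·[Sn²⁺]); log Q = -0.907.
E = E° − (0.0592/n) log Q = +2.74 − (0.0592/2)(-0.907) = +2.767 V.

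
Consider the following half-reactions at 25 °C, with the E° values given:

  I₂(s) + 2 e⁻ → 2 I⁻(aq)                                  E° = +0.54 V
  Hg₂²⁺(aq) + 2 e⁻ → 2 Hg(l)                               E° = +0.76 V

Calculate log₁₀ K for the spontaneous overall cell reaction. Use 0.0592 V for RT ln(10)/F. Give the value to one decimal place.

Cathode: Hg₂²⁺/Hg; anode: I₂/I⁻. E°cell = +0.22 V, n = 2.
log K = nE°cell / 0.0592 = (2)(+0.22) / 0.0592 = 7.4.

7.4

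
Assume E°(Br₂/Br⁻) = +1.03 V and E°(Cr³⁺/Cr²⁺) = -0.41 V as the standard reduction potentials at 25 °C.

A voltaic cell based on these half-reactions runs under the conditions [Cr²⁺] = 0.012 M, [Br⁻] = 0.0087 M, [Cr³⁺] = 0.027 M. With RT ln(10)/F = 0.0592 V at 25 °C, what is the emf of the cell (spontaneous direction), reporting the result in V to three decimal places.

+1.541 V

Br₂/Br⁻ is the cathode (higher E°), Cr³⁺/Cr²⁺ the anode: E°cell = +1.03 − (-0.41) = +1.44 V, n = 2.
Overall: Br₂(l) + 2 Cr²⁺(aq) → 2 Br⁻(aq) + 2 Cr³⁺(aq)
Q = [Br⁻]^2·[Cr³⁺]^2 / ([Cr²⁺]^2); log Q = -3.417.
E = E° − (0.0592/n) log Q = +1.44 − (0.0592/2)(-3.417) = +1.541 V.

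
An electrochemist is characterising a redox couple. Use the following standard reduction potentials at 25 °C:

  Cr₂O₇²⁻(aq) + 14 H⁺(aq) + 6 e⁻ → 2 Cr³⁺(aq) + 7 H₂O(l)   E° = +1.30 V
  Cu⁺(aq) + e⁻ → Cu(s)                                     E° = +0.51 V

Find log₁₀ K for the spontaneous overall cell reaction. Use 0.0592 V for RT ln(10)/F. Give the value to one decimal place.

80.1

Cathode: Cr₂O₇²⁻/Cr³⁺; anode: Cu⁺/Cu. E°cell = +0.79 V, n = 6.
log K = nE°cell / 0.0592 = (6)(+0.79) / 0.0592 = 80.1.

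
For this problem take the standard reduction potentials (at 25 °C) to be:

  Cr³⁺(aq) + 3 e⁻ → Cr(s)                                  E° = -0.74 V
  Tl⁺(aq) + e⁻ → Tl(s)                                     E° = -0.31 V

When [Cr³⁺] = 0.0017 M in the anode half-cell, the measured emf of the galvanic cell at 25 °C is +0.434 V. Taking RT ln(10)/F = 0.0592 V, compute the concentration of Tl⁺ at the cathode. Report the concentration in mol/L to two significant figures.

0.14 M

Tl⁺/Tl is the cathode, Cr³⁺/Cr the anode: E°cell = +0.43 V, n = 3.
Overall reaction: 3 Tl⁺(aq) + Cr(s) → 3 Tl(s) + Cr³⁺(aq); Q = [Cr³⁺]^1/[Tl⁺]^3.
From E = E° − (0.0592/n) log Q: log Q = (E° − E)·n/0.0592 = (+0.43 − (+0.434))·3/0.0592 = -0.2027.
So 3·log[Tl⁺] = 1·log(0.0017) − log Q = -2.7696 − (-0.2027) = -2.5669; log[Tl⁺] = -2.5669 / 3 = -0.8556; [Tl⁺] = 10^(-0.8556) ≈ 0.14 M.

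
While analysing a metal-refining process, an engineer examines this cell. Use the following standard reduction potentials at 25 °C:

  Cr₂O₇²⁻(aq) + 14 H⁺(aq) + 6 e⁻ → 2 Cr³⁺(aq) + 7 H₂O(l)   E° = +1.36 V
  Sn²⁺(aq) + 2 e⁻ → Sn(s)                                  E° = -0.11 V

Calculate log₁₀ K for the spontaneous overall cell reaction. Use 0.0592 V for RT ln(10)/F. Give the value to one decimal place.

Cathode: Cr₂O₇²⁻/Cr³⁺; anode: Sn²⁺/Sn. E°cell = +1.47 V, n = 6.
log K = nE°cell / 0.0592 = (6)(+1.47) / 0.0592 = 149.0.

149.0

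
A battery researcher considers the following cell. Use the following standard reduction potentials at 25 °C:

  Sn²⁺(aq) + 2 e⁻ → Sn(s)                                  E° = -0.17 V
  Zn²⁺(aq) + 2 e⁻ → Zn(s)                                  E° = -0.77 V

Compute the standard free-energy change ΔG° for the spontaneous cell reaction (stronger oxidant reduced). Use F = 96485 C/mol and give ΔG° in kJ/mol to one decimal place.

-115.8 kJ/mol

Sn²⁺/Sn (E° = -0.17 V) is the cathode; Zn²⁺/Zn (E° = -0.77 V) is the anode, so E°cell = +0.60 V.
Balancing electrons gives n = 2 (lcm of 2 and 2).
ΔG° = −nFE° = −(2)(96485)(+0.60) = -115,782 J = -115.8 kJ/mol.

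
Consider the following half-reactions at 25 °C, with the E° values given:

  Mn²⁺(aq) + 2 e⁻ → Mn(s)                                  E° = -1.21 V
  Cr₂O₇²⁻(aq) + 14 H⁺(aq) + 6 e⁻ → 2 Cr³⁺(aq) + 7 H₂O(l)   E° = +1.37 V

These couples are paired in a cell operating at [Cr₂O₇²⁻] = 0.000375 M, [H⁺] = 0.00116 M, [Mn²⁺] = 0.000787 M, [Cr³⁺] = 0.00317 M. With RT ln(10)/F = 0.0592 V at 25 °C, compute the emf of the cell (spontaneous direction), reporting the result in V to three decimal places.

+2.282 V

Cr₂O₇²⁻/Cr³⁺ is the cathode (higher E°), Mn²⁺/Mn the anode: E°cell = +1.37 − (-1.21) = +2.58 V, n = 6.
Overall: Cr₂O₇²⁻(aq) + 14 H⁺(aq) + 3 Mn(s) → 2 Cr³⁺(aq) + 7 H₂O(l) + 3 Mn²⁺(aq)
Q = [Cr³⁺]^2·[Mn²⁺]^3 / ([Cr₂O₇²⁻]·[H⁺]^14); log Q = 30.214.
E = E° − (0.0592/n) log Q = +2.58 − (0.0592/6)(30.214) = +2.282 V.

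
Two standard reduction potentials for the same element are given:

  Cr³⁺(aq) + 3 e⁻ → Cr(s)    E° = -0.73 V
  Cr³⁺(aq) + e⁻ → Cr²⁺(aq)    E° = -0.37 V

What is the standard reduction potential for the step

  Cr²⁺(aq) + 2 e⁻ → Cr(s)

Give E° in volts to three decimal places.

-0.910 V

Sequential free energies add, so n₃E°₃ = n₁E°₁ + n₂E°₂.
With n₃ = 3, and the known step contributing 1×(-0.37) V, the unknown satisfies 2·E° = 3×(-0.73) − 1×(-0.37) = -1.820.
E° = -1.820 / 2 = -0.910 V.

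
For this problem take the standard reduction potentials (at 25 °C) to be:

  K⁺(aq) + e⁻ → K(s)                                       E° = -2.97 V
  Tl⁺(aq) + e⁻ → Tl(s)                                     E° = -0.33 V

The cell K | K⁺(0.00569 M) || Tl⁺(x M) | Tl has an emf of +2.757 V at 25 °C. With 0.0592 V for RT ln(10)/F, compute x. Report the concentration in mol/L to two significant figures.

0.54 M

Tl⁺/Tl is the cathode, K⁺/K the anode: E°cell = +2.64 V, n = 1.
Overall reaction: Tl⁺(aq) + K(s) → Tl(s) + K⁺(aq); Q = [K⁺]^1/[Tl⁺]^1.
From E = E° − (0.0592/n) log Q: log Q = (E° − E)·n/0.0592 = (+2.64 − (+2.757))·1/0.0592 = -1.9764.
So 1·log[Tl⁺] = 1·log(0.00569) − log Q = -2.2449 − (-1.9764) = -0.2685; [Tl⁺] = 10^(-0.2685) ≈ 0.54 M.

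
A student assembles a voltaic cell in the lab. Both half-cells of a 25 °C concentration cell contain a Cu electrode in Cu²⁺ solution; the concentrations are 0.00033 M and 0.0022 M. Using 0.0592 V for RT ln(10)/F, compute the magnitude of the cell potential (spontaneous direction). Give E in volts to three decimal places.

+0.024 V

For a concentration cell E°cell = 0. The 0.0022 M side is the cathode (reduction is favoured where [Cu²⁺] is higher).
With n = 2, E = −(0.0592/2) log([Cu²⁺]ₐₙ/[Cu²⁺]꜀ₐₜ) = −(0.0592/2) log(0.00033/0.0022) = −(0.0592/2)(-0.824) = +0.024 V.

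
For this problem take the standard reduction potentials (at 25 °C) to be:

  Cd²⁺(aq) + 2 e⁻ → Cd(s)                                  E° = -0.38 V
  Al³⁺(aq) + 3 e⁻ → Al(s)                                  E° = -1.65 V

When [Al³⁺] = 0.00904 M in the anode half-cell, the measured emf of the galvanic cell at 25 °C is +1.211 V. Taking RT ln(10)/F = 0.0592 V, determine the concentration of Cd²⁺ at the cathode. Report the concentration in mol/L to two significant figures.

0.00044 M

Cd²⁺/Cd is the cathode, Al³⁺/Al the anode: E°cell = +1.27 V, n = 6.
Overall reaction: 3 Cd²⁺(aq) + 2 Al(s) → 3 Cd(s) + 2 Al³⁺(aq); Q = [Al³⁺]^2/[Cd²⁺]^3.
From E = E° − (0.0592/n) log Q: log Q = (E° − E)·n/0.0592 = (+1.27 − (+1.211))·6/0.0592 = 5.9797.
So 3·log[Cd²⁺] = 2·log(0.00904) − log Q = -4.0877 − (5.9797) = -10.0674; log[Cd²⁺] = -10.0674 / 3 = -3.3558; [Cd²⁺] = 10^(-3.3558) ≈ 0.00044 M.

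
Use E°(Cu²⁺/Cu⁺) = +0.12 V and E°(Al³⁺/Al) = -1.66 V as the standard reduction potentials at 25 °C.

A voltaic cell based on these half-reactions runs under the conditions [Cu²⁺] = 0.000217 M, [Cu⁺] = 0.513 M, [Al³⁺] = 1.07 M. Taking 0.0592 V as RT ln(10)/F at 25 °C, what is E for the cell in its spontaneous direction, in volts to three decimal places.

Cu²⁺/Cu⁺ is the cathode (higher E°), Al³⁺/Al the anode: E°cell = +0.12 − (-1.66) = +1.78 V, n = 3.
Overall: 3 Cu²⁺(aq) + Al(s) → 3 Cu⁺(aq) + Al³⁺(aq)
Q = [Cu⁺]^3·[Al³⁺] / ([Cu²⁺]^3); log Q = 10.150.
E = E° − (0.0592/n) log Q = +1.78 − (0.0592/3)(10.150) = +1.580 V.

+1.580 V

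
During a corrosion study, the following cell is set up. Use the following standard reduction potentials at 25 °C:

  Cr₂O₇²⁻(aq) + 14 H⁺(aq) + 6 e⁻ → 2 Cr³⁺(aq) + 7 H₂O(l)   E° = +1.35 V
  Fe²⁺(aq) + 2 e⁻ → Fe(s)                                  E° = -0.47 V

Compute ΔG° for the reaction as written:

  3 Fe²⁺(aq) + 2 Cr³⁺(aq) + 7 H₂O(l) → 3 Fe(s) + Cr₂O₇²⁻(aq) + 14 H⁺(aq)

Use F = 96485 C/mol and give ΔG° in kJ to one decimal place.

As written, Fe²⁺/Fe is reduced (cathode) and Cr₂O₇²⁻/Cr³⁺ is oxidised (anode), so E°cell = (-0.47) − (+1.35) = -1.82 V.
Balancing electrons gives n = 6.
ΔG° = −nFE° = −(6)(96485)(-1.82) = 1,053,616 J = +1053.6 kJ.

+1053.6 kJ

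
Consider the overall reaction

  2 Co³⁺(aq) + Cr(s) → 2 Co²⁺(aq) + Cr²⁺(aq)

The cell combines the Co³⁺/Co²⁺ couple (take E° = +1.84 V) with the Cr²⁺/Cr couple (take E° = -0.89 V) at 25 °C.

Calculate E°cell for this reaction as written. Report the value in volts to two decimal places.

The Co³⁺/Co²⁺ couple has the higher reduction potential, so it is the cathode; Cr²⁺/Cr is oxidised at the anode.
E°cell = E°(cathode) − E°(anode) = (+1.84) − (-0.89) = +2.73 V.

+2.73 V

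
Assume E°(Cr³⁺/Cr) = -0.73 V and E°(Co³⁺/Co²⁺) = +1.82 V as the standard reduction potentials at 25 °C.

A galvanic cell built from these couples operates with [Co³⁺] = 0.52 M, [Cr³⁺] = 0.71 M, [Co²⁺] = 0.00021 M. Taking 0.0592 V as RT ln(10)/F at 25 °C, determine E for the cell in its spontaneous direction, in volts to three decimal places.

Co³⁺/Co²⁺ is the cathode (higher E°), Cr³⁺/Cr the anode: E°cell = +1.82 − (-0.73) = +2.55 V, n = 3.
Overall: 3 Co³⁺(aq) + Cr(s) → 3 Co²⁺(aq) + Cr³⁺(aq)
Q = [Co²⁺]^3·[Cr³⁺] / ([Co³⁺]^3); log Q = -10.330.
E = E° − (0.0592/n) log Q = +2.55 − (0.0592/3)(-10.330) = +2.754 V.

+2.754 V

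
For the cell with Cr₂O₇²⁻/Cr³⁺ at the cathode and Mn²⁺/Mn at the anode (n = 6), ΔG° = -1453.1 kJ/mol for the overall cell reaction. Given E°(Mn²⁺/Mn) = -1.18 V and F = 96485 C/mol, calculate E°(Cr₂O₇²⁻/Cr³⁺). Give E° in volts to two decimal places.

E°cell = −ΔG°/(nF) = −(-1453.1×10³)/((6)(96485)) = +2.510 V.
Since Cr₂O₇²⁻/Cr³⁺ is the cathode and Mn²⁺/Mn the anode, E°cell = E°(Cr₂O₇²⁻/Cr³⁺) − E°(Mn²⁺/Mn).
So E°(Cr₂O₇²⁻/Cr³⁺) = E°cell + E°(Mn²⁺/Mn) = +2.510 + (-1.18) = +1.33 V.

+1.33 V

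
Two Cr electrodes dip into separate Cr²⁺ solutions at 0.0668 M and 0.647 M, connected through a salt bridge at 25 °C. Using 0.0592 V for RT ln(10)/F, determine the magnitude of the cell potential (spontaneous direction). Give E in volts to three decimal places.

For a concentration cell E°cell = 0. The 0.647 M side is the cathode (reduction is favoured where [Cr²⁺] is higher).
With n = 2, E = −(0.0592/2) log([Cr²⁺]ₐₙ/[Cr²⁺]꜀ₐₜ) = −(0.0592/2) log(0.0668/0.647) = −(0.0592/2)(-0.986) = +0.029 V.

+0.029 V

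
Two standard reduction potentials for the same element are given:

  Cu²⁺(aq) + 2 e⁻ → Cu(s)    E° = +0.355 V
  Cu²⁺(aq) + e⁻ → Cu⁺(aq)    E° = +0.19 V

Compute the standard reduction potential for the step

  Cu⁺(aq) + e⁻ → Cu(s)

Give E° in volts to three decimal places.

Sequential free energies add, so n₃E°₃ = n₁E°₁ + n₂E°₂.
With n₃ = 2, and the known step contributing 1×(+0.19) V, the unknown satisfies 1·E° = 2×(+0.355) − 1×(+0.19) = +0.520.
E° = +0.520 / 1 = +0.520 V.

+0.520 V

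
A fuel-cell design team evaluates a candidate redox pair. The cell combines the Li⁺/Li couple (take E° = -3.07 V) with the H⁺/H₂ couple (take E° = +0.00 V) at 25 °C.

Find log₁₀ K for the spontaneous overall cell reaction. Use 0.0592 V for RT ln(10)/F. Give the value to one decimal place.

Cathode: H⁺/H₂; anode: Li⁺/Li. E°cell = +3.07 V, n = 2.
log K = nE°cell / 0.0592 = (2)(+3.07) / 0.0592 = 103.7.

103.7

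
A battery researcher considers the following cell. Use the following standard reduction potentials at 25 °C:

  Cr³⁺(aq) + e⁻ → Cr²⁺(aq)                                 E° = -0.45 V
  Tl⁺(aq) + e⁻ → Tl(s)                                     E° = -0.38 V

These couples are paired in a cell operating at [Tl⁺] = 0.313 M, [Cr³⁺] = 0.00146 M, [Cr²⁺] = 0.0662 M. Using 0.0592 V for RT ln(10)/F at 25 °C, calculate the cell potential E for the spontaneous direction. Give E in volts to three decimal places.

Tl⁺/Tl is the cathode (higher E°), Cr³⁺/Cr²⁺ the anode: E°cell = -0.38 − (-0.45) = +0.07 V, n = 1.
Overall: Tl⁺(aq) + Cr²⁺(aq) → Tl(s) + Cr³⁺(aq)
Q = [Cr³⁺] / ([Tl⁺]·[Cr²⁺]); log Q = -1.152.
E = E° − (0.0592/n) log Q = +0.07 − (0.0592/1)(-1.152) = +0.138 V.

+0.138 V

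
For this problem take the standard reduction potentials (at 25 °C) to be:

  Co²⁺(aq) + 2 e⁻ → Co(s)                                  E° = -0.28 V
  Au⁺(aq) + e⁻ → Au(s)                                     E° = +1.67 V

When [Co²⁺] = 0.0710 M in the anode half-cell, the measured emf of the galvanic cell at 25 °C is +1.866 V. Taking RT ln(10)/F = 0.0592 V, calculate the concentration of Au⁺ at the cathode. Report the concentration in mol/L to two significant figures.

Au⁺/Au is the cathode, Co²⁺/Co the anode: E°cell = +1.95 V, n = 2.
Overall reaction: 2 Au⁺(aq) + Co(s) → 2 Au(s) + Co²⁺(aq); Q = [Co²⁺]^1/[Au⁺]^2.
From E = E° − (0.0592/n) log Q: log Q = (E° − E)·n/0.0592 = (+1.95 − (+1.866))·2/0.0592 = 2.8378.
So 2·log[Au⁺] = 1·log(0.071) − log Q = -1.1487 − (2.8378) = -3.9865; log[Au⁺] = -3.9865 / 2 = -1.9932; [Au⁺] = 10^(-1.9932) ≈ 0.010 M.

0.010 M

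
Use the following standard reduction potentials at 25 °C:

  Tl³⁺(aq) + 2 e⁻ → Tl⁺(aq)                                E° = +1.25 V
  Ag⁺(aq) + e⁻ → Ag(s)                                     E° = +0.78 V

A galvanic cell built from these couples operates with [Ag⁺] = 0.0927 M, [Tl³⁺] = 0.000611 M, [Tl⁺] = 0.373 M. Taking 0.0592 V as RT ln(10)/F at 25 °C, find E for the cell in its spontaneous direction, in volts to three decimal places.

+0.449 V

Tl³⁺/Tl⁺ is the cathode (higher E°), Ag⁺/Ag the anode: E°cell = +1.25 − (+0.78) = +0.47 V, n = 2.
Overall: Tl³⁺(aq) + 2 Ag(s) → Tl⁺(aq) + 2 Ag⁺(aq)
Q = [Tl⁺]·[Ag⁺]^2 / ([Tl³⁺]); log Q = 0.720.
E = E° − (0.0592/n) log Q = +0.47 − (0.0592/2)(0.720) = +0.449 V.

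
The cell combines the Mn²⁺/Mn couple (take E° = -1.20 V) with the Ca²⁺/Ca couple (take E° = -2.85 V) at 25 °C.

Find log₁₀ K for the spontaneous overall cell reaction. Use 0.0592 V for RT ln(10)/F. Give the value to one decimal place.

55.7

Cathode: Mn²⁺/Mn; anode: Ca²⁺/Ca. E°cell = +1.65 V, n = 2.
log K = nE°cell / 0.0592 = (2)(+1.65) / 0.0592 = 55.7.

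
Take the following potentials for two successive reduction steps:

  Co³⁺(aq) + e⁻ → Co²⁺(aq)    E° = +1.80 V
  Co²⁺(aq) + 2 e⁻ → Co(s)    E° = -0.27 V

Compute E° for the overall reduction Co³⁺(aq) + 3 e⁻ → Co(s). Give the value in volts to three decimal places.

Adding the free-energy changes (−nFE°) of the two steps gives −n₃FE°₃ = −n₁FE°₁ − n₂FE°₂.
E°₃ = (1×+1.80 + 2×-0.27) / 3 = (+1.260) / 3 = +0.420 V.
Simply averaging or adding the two E° values would be wrong; the electron-weighted sum is required.

+0.420 V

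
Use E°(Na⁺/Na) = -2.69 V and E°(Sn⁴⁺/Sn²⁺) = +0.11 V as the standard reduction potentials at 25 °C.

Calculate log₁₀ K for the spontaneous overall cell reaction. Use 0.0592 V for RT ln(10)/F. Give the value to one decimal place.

94.6

Cathode: Sn⁴⁺/Sn²⁺; anode: Na⁺/Na. E°cell = +2.80 V, n = 2.
log K = nE°cell / 0.0592 = (2)(+2.80) / 0.0592 = 94.6.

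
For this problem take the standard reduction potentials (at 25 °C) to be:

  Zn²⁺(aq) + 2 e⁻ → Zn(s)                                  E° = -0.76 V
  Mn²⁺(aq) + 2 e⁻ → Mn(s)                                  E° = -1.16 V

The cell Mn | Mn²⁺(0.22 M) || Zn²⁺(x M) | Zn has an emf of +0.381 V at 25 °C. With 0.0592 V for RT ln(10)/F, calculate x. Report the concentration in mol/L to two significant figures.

0.050 M

Zn²⁺/Zn is the cathode, Mn²⁺/Mn the anode: E°cell = +0.40 V, n = 2.
Overall reaction: Zn²⁺(aq) + Mn(s) → Zn(s) + Mn²⁺(aq); Q = [Mn²⁺]^1/[Zn²⁺]^1.
From E = E° − (0.0592/n) log Q: log Q = (E° − E)·n/0.0592 = (+0.40 − (+0.381))·2/0.0592 = 0.6419.
So 1·log[Zn²⁺] = 1·log(0.22) − log Q = -0.6576 − (0.6419) = -1.2995; [Zn²⁺] = 10^(-1.2995) ≈ 0.050 M.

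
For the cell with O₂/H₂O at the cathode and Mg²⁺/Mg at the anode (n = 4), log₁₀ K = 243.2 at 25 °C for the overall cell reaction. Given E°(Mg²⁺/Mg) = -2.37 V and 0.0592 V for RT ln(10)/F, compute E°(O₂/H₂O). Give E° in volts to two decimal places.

+1.23 V

E°cell = (0.0592/n)·log K = (0.0592/4)(243.2) = +3.599 V.
Since O₂/H₂O is the cathode and Mg²⁺/Mg the anode, E°cell = E°(O₂/H₂O) − E°(Mg²⁺/Mg).
So E°(O₂/H₂O) = E°cell + E°(Mg²⁺/Mg) = +3.599 + (-2.37) = +1.23 V.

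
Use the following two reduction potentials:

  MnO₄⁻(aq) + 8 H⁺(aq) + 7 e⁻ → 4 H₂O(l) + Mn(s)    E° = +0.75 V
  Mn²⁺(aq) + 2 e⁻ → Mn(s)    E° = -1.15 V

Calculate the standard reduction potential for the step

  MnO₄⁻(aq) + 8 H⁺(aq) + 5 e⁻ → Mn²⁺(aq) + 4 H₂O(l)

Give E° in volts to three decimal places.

Sequential free energies add, so n₃E°₃ = n₁E°₁ + n₂E°₂.
With n₃ = 7, and the known step contributing 2×(-1.15) V, the unknown satisfies 5·E° = 7×(+0.75) − 2×(-1.15) = +7.550.
E° = +7.550 / 5 = +1.510 V.

+1.510 V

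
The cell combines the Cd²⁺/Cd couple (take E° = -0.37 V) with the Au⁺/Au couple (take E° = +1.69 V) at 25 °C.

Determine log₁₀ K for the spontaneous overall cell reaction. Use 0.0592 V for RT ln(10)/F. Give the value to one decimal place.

Cathode: Au⁺/Au; anode: Cd²⁺/Cd. E°cell = +2.06 V, n = 2.
log K = nE°cell / 0.0592 = (2)(+2.06) / 0.0592 = 69.6.

69.6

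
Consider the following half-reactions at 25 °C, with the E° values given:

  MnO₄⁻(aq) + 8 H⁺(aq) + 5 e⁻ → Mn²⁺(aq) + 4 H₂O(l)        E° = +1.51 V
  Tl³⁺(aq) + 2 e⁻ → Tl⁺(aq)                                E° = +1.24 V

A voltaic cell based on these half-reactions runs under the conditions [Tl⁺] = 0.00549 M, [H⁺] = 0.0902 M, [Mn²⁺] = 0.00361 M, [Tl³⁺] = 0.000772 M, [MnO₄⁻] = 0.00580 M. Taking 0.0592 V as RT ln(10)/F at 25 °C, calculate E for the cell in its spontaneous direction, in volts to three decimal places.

+0.199 V

MnO₄⁻/Mn²⁺ is the cathode (higher E°), Tl³⁺/Tl⁺ the anode: E°cell = +1.51 − (+1.24) = +0.27 V, n = 10.
Overall: 2 MnO₄⁻(aq) + 16 H⁺(aq) + 5 Tl⁺(aq) → 2 Mn²⁺(aq) + 8 H₂O(l) + 5 Tl³⁺(aq)
Q = [Mn²⁺]^2·[Tl³⁺]^5 / ([MnO₄⁻]^2·[H⁺]^16·[Tl⁺]^5); log Q = 12.045.
E = E° − (0.0592/n) log Q = +0.27 − (0.0592/10)(12.045) = +0.199 V.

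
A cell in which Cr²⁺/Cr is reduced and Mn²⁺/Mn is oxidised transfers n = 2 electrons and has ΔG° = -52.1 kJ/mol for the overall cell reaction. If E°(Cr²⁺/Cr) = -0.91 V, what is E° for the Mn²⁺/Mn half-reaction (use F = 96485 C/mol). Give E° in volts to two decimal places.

-1.18 V

E°cell = −ΔG°/(nF) = −(-52.1×10³)/((2)(96485)) = +0.270 V.
Since Cr²⁺/Cr is the cathode and Mn²⁺/Mn the anode, E°cell = E°(Cr²⁺/Cr) − E°(Mn²⁺/Mn).
So E°(Mn²⁺/Mn) = E°(Cr²⁺/Cr) − E°cell = (-0.91) − (+0.270) = -1.18 V.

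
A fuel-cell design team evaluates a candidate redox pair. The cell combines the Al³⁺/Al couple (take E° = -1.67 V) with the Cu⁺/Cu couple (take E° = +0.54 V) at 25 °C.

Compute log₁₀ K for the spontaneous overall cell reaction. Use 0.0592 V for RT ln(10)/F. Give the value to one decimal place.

Cathode: Cu⁺/Cu; anode: Al³⁺/Al. E°cell = +2.21 V, n = 3.
log K = nE°cell / 0.0592 = (3)(+2.21) / 0.0592 = 112.0.

112.0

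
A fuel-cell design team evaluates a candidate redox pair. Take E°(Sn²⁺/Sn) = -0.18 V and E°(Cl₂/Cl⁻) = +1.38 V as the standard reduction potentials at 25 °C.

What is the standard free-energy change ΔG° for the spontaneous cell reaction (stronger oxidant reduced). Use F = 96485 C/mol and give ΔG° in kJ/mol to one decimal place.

Cl₂/Cl⁻ (E° = +1.38 V) is the cathode; Sn²⁺/Sn (E° = -0.18 V) is the anode, so E°cell = +1.56 V.
Balancing electrons gives n = 2 (lcm of 2 and 2).
ΔG° = −nFE° = −(2)(96485)(+1.56) = -301,033 J = -301.0 kJ/mol.

-301.0 kJ/mol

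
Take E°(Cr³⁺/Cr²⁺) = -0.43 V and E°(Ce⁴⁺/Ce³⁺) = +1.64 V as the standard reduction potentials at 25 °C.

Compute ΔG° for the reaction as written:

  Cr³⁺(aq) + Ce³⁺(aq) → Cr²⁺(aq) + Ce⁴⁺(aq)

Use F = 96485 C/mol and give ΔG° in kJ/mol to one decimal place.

As written, Cr³⁺/Cr²⁺ is reduced (cathode) and Ce⁴⁺/Ce³⁺ is oxidised (anode), so E°cell = (-0.43) − (+1.64) = -2.07 V.
Balancing electrons gives n = 1.
ΔG° = −nFE° = −(1)(96485)(-2.07) = 199,724 J = +199.7 kJ/mol.

+199.7 kJ/mol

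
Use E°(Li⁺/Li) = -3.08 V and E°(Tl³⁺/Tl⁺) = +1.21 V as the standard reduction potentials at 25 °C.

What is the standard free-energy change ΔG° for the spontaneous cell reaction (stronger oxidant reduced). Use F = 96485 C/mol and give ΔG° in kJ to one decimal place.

Tl³⁺/Tl⁺ (E° = +1.21 V) is the cathode; Li⁺/Li (E° = -3.08 V) is the anode, so E°cell = +4.29 V.
Balancing electrons gives n = 2 (lcm of 2 and 1).
ΔG° = −nFE° = −(2)(96485)(+4.29) = -827,841 J = -827.8 kJ.

-827.8 kJ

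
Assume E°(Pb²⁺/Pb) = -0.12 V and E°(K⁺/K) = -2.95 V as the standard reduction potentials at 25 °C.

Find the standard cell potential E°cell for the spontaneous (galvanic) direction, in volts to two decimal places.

The Pb²⁺/Pb couple has the higher reduction potential, so it is the cathode; K⁺/K is oxidised at the anode.
E°cell = E°(cathode) − E°(anode) = (-0.12) − (-2.95) = +2.83 V.
Since E°cell > 0, the reaction is spontaneous under standard conditions.

+2.83 V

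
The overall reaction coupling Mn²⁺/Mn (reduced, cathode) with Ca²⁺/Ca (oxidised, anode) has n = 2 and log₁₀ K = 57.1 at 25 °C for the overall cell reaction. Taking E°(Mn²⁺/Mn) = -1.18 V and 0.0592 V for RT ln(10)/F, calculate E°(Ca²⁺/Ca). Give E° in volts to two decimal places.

-2.87 V

E°cell = (0.0592/n)·log K = (0.0592/2)(57.1) = +1.690 V.
Since Mn²⁺/Mn is the cathode and Ca²⁺/Ca the anode, E°cell = E°(Mn²⁺/Mn) − E°(Ca²⁺/Ca).
So E°(Ca²⁺/Ca) = E°(Mn²⁺/Mn) − E°cell = (-1.18) − (+1.690) = -2.87 V.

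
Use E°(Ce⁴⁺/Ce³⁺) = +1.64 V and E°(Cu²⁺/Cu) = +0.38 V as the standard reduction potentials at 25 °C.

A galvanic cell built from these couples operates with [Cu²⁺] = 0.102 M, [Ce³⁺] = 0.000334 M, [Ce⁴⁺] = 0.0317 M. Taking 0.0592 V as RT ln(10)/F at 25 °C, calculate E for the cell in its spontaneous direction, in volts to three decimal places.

Ce⁴⁺/Ce³⁺ is the cathode (higher E°), Cu²⁺/Cu the anode: E°cell = +1.64 − (+0.38) = +1.26 V, n = 2.
Overall: 2 Ce⁴⁺(aq) + Cu(s) → 2 Ce³⁺(aq) + Cu²⁺(aq)
Q = [Ce³⁺]^2·[Cu²⁺] / ([Ce⁴⁺]^2); log Q = -4.946.
E = E° − (0.0592/n) log Q = +1.26 − (0.0592/2)(-4.946) = +1.406 V.

+1.406 V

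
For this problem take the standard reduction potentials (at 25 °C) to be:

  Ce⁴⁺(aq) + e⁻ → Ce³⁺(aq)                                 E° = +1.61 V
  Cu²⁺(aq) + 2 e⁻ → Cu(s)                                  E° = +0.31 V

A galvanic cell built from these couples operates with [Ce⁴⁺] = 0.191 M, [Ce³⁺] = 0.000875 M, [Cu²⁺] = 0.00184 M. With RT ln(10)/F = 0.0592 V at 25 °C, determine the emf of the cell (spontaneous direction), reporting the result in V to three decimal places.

Ce⁴⁺/Ce³⁺ is the cathode (higher E°), Cu²⁺/Cu the anode: E°cell = +1.61 − (+0.31) = +1.30 V, n = 2.
Overall: 2 Ce⁴⁺(aq) + Cu(s) → 2 Ce³⁺(aq) + Cu²⁺(aq)
Q = [Ce³⁺]^2·[Cu²⁺] / ([Ce⁴⁺]^2); log Q = -7.413.
E = E° − (0.0592/n) log Q = +1.30 − (0.0592/2)(-7.413) = +1.519 V.

+1.519 V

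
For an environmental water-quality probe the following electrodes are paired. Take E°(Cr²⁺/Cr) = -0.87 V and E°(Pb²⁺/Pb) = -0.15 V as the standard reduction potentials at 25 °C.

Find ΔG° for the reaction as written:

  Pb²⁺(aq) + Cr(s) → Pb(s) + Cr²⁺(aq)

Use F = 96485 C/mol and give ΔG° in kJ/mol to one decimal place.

As written, Pb²⁺/Pb is reduced (cathode) and Cr²⁺/Cr is oxidised (anode), so E°cell = (-0.15) − (-0.87) = +0.72 V.
Balancing electrons gives n = 2.
ΔG° = −nFE° = −(2)(96485)(+0.72) = -138,938 J = -138.9 kJ/mol.

-138.9 kJ/mol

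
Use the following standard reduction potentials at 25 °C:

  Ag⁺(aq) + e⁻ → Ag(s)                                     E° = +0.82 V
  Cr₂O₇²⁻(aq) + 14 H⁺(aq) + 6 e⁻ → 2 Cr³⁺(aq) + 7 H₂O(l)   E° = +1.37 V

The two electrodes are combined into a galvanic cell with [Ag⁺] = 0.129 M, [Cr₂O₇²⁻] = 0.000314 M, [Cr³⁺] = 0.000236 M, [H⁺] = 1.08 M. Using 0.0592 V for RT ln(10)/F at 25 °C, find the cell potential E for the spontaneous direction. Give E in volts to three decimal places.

Cr₂O₇²⁻/Cr³⁺ is the cathode (higher E°), Ag⁺/Ag the anode: E°cell = +1.37 − (+0.82) = +0.55 V, n = 6.
Overall: Cr₂O₇²⁻(aq) + 14 H⁺(aq) + 6 Ag(s) → 2 Cr³⁺(aq) + 7 H₂O(l) + 6 Ag⁺(aq)
Q = [Cr³⁺]^2·[Ag⁺]^6 / ([Cr₂O₇²⁻]·[H⁺]^14); log Q = -9.555.
E = E° − (0.0592/n) log Q = +0.55 − (0.0592/6)(-9.555) = +0.644 V.

+0.644 V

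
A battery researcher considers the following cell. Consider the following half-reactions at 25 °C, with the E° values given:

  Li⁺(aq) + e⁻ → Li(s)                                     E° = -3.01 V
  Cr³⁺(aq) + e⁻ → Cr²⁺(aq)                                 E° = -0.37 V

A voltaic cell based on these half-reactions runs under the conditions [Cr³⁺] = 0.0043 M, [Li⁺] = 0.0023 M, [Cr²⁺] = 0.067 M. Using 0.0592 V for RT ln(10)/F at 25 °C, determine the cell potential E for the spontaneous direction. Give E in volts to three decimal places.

+2.726 V

Cr³⁺/Cr²⁺ is the cathode (higher E°), Li⁺/Li the anode: E°cell = -0.37 − (-3.01) = +2.64 V, n = 1.
Overall: Cr³⁺(aq) + Li(s) → Cr²⁺(aq) + Li⁺(aq)
Q = [Cr²⁺]·[Li⁺] / ([Cr³⁺]); log Q = -1.446.
E = E° − (0.0592/n) log Q = +2.64 − (0.0592/1)(-1.446) = +2.726 V.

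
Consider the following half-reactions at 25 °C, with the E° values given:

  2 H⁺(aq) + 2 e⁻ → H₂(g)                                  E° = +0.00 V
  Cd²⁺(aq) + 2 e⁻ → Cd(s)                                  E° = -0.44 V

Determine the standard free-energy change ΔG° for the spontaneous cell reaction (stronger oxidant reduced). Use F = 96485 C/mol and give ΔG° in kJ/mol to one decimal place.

H⁺/H₂ (E° = +0.00 V) is the cathode; Cd²⁺/Cd (E° = -0.44 V) is the anode, so E°cell = +0.44 V.
Balancing electrons gives n = 2 (lcm of 2 and 2).
ΔG° = −nFE° = −(2)(96485)(+0.44) = -84,907 J = -84.9 kJ/mol.

-84.9 kJ/mol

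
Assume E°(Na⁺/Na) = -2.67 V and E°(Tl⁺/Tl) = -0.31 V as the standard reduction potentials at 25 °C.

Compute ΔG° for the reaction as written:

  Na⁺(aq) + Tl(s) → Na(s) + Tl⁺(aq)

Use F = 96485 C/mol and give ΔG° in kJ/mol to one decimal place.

As written, Na⁺/Na is reduced (cathode) and Tl⁺/Tl is oxidised (anode), so E°cell = (-2.67) − (-0.31) = -2.36 V.
Balancing electrons gives n = 1.
ΔG° = −nFE° = −(1)(96485)(-2.36) = 227,705 J = +227.7 kJ/mol.

+227.7 kJ/mol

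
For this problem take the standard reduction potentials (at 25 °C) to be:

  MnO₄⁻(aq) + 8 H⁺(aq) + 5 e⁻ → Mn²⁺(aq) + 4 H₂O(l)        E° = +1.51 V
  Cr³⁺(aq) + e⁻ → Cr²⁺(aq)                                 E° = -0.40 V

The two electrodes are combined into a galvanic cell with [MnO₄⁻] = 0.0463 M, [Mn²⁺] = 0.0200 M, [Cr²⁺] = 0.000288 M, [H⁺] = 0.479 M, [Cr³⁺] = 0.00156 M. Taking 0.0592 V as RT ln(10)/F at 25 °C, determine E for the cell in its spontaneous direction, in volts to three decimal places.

MnO₄⁻/Mn²⁺ is the cathode (higher E°), Cr³⁺/Cr²⁺ the anode: E°cell = +1.51 − (-0.40) = +1.91 V, n = 5.
Overall: MnO₄⁻(aq) + 8 H⁺(aq) + 5 Cr²⁺(aq) → Mn²⁺(aq) + 4 H₂O(l) + 5 Cr³⁺(aq)
Q = [Mn²⁺]·[Cr³⁺]^5 / ([MnO₄⁻]·[H⁺]^8·[Cr²⁺]^5); log Q = 5.861.
E = E° − (0.0592/n) log Q = +1.91 − (0.0592/5)(5.861) = +1.841 V.

+1.841 V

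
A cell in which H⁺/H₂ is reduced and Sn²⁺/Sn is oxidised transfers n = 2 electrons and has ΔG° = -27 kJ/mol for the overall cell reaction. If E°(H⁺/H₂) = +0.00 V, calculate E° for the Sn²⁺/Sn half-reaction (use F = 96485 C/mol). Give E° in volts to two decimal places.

E°cell = −ΔG°/(nF) = −(-27×10³)/((2)(96485)) = +0.140 V.
Since H⁺/H₂ is the cathode and Sn²⁺/Sn the anode, E°cell = E°(H⁺/H₂) − E°(Sn²⁺/Sn).
So E°(Sn²⁺/Sn) = E°(H⁺/H₂) − E°cell = (+0.00) − (+0.140) = -0.14 V.

-0.14 V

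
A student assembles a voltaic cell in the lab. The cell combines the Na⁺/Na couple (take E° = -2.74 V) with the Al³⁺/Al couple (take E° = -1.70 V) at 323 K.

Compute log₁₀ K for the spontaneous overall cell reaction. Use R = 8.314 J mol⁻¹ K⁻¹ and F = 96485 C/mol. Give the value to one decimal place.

Cathode: Al³⁺/Al; anode: Na⁺/Na. E°cell = (-1.70) − (-2.74) = +1.04 V, with n = 3.
ΔG° = −nFE° = −RT ln K, so ln K = nFE°/(RT) = (3)(96485)(+1.04) / ((8.314)(323)) = 112.099.
log₁₀ K = 112.099 / ln 10 = 48.7.

48.7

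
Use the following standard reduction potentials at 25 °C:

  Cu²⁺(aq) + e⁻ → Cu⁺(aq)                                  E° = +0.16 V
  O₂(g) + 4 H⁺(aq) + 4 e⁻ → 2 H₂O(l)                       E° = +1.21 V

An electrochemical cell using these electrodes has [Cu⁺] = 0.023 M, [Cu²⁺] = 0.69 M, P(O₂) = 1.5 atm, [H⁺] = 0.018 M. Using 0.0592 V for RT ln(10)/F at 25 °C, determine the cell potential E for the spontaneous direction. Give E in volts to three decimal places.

O₂/H₂O is the cathode (higher E°), Cu²⁺/Cu⁺ the anode: E°cell = +1.21 − (+0.16) = +1.05 V, n = 4.
Overall: O₂(g) + 4 H⁺(aq) + 4 Cu⁺(aq) → 2 H₂O(l) + 4 Cu²⁺(aq)
Q = [Cu²⁺]^4 / (P(O₂)·[H⁺]^4·[Cu⁺]^4); log Q = 12.711.
E = E° − (0.0592/n) log Q = +1.05 − (0.0592/4)(12.711) = +0.862 V.

+0.862 V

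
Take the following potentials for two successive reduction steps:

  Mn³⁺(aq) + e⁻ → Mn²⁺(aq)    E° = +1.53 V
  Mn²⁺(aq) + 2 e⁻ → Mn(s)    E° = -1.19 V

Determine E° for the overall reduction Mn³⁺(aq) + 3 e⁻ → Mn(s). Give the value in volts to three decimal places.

Standard free energies of sequential steps add: ΔG°₃ = ΔG°₁ + ΔG°₂, so n₃E°₃ = n₁E°₁ + n₂E°₂.
E°₃ = (1×+1.53 + 2×-1.19) / 3 = (-0.850) / 3 = -0.283 V.

-0.283 V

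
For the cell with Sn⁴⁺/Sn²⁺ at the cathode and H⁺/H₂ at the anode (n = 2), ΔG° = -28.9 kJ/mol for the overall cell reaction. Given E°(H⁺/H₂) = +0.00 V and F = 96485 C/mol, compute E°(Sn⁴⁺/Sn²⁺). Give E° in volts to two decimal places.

+0.15 V

E°cell = −ΔG°/(nF) = −(-28.9×10³)/((2)(96485)) = +0.150 V.
Since Sn⁴⁺/Sn²⁺ is the cathode and H⁺/H₂ the anode, E°cell = E°(Sn⁴⁺/Sn²⁺) − E°(H⁺/H₂).
So E°(Sn⁴⁺/Sn²⁺) = E°cell + E°(H⁺/H₂) = +0.150 + (+0.00) = +0.15 V.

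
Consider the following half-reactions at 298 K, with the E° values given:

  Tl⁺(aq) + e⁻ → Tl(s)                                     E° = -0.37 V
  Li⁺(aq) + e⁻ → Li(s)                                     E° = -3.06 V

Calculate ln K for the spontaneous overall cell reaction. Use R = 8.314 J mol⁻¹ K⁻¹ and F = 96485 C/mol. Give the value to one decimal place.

Cathode: Tl⁺/Tl; anode: Li⁺/Li. E°cell = (-0.37) − (-3.06) = +2.69 V, with n = 1.
ΔG° = −nFE° = −RT ln K, so ln K = nFE°/(RT) = (1)(96485)(+2.69) / ((8.314)(298)) = 104.758.

104.8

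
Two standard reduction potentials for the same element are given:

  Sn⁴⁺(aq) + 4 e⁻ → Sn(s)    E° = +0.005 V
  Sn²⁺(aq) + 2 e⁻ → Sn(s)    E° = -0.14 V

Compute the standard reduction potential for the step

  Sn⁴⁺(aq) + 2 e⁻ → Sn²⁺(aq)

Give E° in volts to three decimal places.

Sequential free energies add, so n₃E°₃ = n₁E°₁ + n₂E°₂.
With n₃ = 4, and the known step contributing 2×(-0.14) V, the unknown satisfies 2·E° = 4×(+0.005) − 2×(-0.14) = +0.300.
E° = +0.300 / 2 = +0.150 V.

+0.150 V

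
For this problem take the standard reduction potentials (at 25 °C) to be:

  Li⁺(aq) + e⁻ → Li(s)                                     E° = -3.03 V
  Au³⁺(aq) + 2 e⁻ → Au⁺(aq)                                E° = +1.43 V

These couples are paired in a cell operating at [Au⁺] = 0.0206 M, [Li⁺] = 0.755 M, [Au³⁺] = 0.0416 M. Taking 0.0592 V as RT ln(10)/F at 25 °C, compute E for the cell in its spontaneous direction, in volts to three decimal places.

Au³⁺/Au⁺ is the cathode (higher E°), Li⁺/Li the anode: E°cell = +1.43 − (-3.03) = +4.46 V, n = 2.
Overall: Au³⁺(aq) + 2 Li(s) → Au⁺(aq) + 2 Li⁺(aq)
Q = [Au⁺]·[Li⁺]^2 / ([Au³⁺]); log Q = -0.549.
E = E° − (0.0592/n) log Q = +4.46 − (0.0592/2)(-0.549) = +4.476 V.

+4.476 V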